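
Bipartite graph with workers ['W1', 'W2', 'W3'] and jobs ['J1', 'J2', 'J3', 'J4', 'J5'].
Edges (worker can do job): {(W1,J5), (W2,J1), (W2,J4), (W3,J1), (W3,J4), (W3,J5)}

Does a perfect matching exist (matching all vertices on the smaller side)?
Yes, perfect matching exists (size 3)

Perfect matching: {(W1,J5), (W2,J4), (W3,J1)}
All 3 vertices on the smaller side are matched.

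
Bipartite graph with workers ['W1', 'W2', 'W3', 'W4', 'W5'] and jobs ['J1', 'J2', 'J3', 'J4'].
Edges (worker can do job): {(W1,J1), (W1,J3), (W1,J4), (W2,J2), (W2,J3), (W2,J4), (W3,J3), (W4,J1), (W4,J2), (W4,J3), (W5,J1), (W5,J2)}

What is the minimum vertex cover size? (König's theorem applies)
Minimum vertex cover size = 4

By König's theorem: in bipartite graphs,
min vertex cover = max matching = 4

Maximum matching has size 4, so minimum vertex cover also has size 4.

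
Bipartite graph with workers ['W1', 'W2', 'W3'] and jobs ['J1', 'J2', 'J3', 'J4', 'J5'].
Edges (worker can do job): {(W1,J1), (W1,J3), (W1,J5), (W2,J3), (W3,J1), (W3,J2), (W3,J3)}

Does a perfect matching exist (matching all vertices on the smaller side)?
Yes, perfect matching exists (size 3)

Perfect matching: {(W1,J5), (W2,J3), (W3,J1)}
All 3 vertices on the smaller side are matched.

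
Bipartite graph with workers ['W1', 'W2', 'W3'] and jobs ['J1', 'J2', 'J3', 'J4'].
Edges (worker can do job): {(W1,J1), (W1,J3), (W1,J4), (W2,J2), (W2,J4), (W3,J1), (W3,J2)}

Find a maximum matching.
Matching: {(W1,J4), (W2,J2), (W3,J1)}

Maximum matching (size 3):
  W1 → J4
  W2 → J2
  W3 → J1

Each worker is assigned to at most one job, and each job to at most one worker.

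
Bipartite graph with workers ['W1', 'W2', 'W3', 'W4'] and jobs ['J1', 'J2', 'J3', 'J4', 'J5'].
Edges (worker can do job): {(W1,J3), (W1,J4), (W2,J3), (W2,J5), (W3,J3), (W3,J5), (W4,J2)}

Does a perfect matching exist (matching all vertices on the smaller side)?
Yes, perfect matching exists (size 4)

Perfect matching: {(W1,J4), (W2,J5), (W3,J3), (W4,J2)}
All 4 vertices on the smaller side are matched.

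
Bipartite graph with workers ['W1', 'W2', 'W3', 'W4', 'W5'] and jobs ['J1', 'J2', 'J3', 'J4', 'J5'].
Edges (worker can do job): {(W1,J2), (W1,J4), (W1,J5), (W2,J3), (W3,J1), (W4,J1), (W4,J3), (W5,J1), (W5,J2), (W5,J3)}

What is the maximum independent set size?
Maximum independent set = 6

By König's theorem:
- Min vertex cover = Max matching = 4
- Max independent set = Total vertices - Min vertex cover
- Max independent set = 10 - 4 = 6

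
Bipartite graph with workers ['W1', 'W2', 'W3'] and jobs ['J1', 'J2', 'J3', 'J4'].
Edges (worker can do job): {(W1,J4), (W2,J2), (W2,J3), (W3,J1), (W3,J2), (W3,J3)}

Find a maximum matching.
Matching: {(W1,J4), (W2,J2), (W3,J3)}

Maximum matching (size 3):
  W1 → J4
  W2 → J2
  W3 → J3

Each worker is assigned to at most one job, and each job to at most one worker.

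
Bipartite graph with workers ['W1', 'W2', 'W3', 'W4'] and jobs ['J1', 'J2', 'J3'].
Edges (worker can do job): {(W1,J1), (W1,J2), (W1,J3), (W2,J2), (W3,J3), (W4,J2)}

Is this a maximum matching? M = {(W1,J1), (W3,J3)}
No, size 2 is not maximum

Proposed matching has size 2.
Maximum matching size for this graph: 3.

This is NOT maximum - can be improved to size 3.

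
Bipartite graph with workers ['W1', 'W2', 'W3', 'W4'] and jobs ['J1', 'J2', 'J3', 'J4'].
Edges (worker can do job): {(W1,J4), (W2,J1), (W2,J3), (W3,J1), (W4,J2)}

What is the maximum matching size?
Maximum matching size = 4

Maximum matching: {(W1,J4), (W2,J3), (W3,J1), (W4,J2)}
Size: 4

This assigns 4 workers to 4 distinct jobs.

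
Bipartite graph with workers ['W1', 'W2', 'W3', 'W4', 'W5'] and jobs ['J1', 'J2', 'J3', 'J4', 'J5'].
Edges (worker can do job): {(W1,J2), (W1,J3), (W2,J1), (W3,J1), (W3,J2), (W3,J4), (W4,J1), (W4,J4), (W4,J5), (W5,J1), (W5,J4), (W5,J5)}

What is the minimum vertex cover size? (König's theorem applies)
Minimum vertex cover size = 5

By König's theorem: in bipartite graphs,
min vertex cover = max matching = 5

Maximum matching has size 5, so minimum vertex cover also has size 5.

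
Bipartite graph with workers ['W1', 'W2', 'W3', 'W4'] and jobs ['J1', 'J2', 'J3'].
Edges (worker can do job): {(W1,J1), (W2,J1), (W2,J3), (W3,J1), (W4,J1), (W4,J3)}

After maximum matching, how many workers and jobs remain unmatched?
Unmatched: 2 workers, 1 jobs

Maximum matching size: 2
Workers: 4 total, 2 matched, 2 unmatched
Jobs: 3 total, 2 matched, 1 unmatched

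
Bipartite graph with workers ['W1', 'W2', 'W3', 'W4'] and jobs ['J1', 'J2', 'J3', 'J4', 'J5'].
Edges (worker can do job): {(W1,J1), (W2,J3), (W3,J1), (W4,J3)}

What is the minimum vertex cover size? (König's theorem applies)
Minimum vertex cover size = 2

By König's theorem: in bipartite graphs,
min vertex cover = max matching = 2

Maximum matching has size 2, so minimum vertex cover also has size 2.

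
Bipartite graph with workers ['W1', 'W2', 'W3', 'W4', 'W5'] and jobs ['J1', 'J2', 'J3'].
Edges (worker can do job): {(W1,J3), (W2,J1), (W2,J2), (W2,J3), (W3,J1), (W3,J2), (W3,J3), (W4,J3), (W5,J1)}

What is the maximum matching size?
Maximum matching size = 3

Maximum matching: {(W3,J2), (W4,J3), (W5,J1)}
Size: 3

This assigns 3 workers to 3 distinct jobs.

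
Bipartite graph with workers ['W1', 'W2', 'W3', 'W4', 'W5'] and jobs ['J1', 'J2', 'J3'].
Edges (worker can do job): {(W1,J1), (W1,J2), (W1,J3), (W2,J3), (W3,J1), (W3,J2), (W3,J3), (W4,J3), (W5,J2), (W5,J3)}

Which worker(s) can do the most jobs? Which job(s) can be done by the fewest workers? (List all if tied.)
Most versatile: W1, W3 (3 jobs); Least covered: J1 (2 workers)

Worker degrees (jobs they can do): W1:3, W2:1, W3:3, W4:1, W5:2
Job degrees (workers who can do it): J1:2, J2:3, J3:5

Maximum worker degree is 3, achieved by: W1, W3
Minimum job degree is 2, achieved by: J1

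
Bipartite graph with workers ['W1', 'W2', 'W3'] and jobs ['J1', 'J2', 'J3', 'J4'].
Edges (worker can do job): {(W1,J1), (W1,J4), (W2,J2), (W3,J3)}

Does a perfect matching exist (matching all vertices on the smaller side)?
Yes, perfect matching exists (size 3)

Perfect matching: {(W1,J1), (W2,J2), (W3,J3)}
All 3 vertices on the smaller side are matched.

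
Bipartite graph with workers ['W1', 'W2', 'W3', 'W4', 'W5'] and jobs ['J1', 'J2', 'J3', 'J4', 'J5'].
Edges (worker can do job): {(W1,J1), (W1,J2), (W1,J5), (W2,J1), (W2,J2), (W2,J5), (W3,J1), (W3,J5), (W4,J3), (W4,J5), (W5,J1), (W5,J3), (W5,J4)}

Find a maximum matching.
Matching: {(W1,J1), (W2,J2), (W3,J5), (W4,J3), (W5,J4)}

Maximum matching (size 5):
  W1 → J1
  W2 → J2
  W3 → J5
  W4 → J3
  W5 → J4

Each worker is assigned to at most one job, and each job to at most one worker.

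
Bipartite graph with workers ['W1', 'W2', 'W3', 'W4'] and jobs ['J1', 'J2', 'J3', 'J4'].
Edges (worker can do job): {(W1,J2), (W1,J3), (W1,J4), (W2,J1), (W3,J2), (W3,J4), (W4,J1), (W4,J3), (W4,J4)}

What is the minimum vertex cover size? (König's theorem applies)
Minimum vertex cover size = 4

By König's theorem: in bipartite graphs,
min vertex cover = max matching = 4

Maximum matching has size 4, so minimum vertex cover also has size 4.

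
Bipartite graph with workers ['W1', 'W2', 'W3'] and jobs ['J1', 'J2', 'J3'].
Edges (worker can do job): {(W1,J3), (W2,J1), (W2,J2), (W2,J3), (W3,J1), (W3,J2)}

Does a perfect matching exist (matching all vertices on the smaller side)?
Yes, perfect matching exists (size 3)

Perfect matching: {(W1,J3), (W2,J1), (W3,J2)}
All 3 vertices on the smaller side are matched.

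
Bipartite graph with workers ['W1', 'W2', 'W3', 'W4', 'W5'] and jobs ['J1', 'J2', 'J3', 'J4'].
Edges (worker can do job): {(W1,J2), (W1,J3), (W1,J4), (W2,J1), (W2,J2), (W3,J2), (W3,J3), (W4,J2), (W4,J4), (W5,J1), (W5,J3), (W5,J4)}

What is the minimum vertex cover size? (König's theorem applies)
Minimum vertex cover size = 4

By König's theorem: in bipartite graphs,
min vertex cover = max matching = 4

Maximum matching has size 4, so minimum vertex cover also has size 4.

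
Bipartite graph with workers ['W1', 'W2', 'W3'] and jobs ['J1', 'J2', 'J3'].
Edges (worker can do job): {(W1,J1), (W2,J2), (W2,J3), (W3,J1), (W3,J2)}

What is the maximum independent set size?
Maximum independent set = 3

By König's theorem:
- Min vertex cover = Max matching = 3
- Max independent set = Total vertices - Min vertex cover
- Max independent set = 6 - 3 = 3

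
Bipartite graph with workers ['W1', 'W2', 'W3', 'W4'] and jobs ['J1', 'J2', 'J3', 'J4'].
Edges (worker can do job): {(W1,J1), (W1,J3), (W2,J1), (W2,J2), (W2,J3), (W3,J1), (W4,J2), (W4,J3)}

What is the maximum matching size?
Maximum matching size = 3

Maximum matching: {(W2,J2), (W3,J1), (W4,J3)}
Size: 3

This assigns 3 workers to 3 distinct jobs.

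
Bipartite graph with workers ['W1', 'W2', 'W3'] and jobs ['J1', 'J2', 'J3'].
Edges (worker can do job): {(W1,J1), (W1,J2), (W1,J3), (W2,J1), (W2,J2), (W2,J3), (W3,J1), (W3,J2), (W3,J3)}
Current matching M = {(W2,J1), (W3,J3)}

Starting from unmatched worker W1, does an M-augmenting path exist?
Yes: W1 → J2

An M-augmenting path alternates non-matching / matching edges, starting and ending at unmatched vertices.
Path: W1 → J2
(J2 is unmatched in M, so the path is augmenting.)
Flipping edges along this path would increase |M| from 2 to 3.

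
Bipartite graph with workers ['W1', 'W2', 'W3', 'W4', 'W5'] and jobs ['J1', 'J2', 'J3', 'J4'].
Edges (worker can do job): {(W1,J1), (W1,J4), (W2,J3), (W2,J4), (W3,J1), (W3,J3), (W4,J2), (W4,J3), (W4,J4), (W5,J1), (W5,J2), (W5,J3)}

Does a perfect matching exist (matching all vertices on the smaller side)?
Yes, perfect matching exists (size 4)

Perfect matching: {(W2,J3), (W3,J1), (W4,J4), (W5,J2)}
All 4 vertices on the smaller side are matched.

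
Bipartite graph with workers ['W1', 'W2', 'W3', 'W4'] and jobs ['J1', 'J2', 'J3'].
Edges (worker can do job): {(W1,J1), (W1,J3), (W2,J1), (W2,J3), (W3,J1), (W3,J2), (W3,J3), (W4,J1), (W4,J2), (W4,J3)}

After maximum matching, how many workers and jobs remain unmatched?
Unmatched: 1 workers, 0 jobs

Maximum matching size: 3
Workers: 4 total, 3 matched, 1 unmatched
Jobs: 3 total, 3 matched, 0 unmatched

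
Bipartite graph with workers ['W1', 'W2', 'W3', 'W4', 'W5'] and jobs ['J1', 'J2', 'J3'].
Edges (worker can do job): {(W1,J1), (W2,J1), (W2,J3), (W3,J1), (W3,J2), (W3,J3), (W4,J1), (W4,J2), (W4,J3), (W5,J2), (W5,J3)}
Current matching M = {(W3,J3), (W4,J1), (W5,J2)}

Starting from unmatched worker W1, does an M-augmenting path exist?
No augmenting path from W1

Alternating search from W1 reaches jobs: {J1, J2, J3}.
Every reachable job is already matched in M, and following those matched edges back to workers exposes no further unvisited jobs.
No M-augmenting path from W1 exists.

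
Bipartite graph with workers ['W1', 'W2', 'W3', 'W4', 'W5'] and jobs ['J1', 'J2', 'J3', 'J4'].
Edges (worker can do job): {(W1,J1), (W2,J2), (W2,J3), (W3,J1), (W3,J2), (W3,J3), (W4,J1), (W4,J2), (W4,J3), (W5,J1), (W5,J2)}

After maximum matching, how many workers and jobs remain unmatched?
Unmatched: 2 workers, 1 jobs

Maximum matching size: 3
Workers: 5 total, 3 matched, 2 unmatched
Jobs: 4 total, 3 matched, 1 unmatched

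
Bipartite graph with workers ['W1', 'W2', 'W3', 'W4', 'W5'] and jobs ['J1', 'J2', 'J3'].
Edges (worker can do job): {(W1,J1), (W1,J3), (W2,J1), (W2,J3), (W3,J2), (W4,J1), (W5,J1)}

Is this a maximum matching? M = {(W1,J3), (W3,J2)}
No, size 2 is not maximum

Proposed matching has size 2.
Maximum matching size for this graph: 3.

This is NOT maximum - can be improved to size 3.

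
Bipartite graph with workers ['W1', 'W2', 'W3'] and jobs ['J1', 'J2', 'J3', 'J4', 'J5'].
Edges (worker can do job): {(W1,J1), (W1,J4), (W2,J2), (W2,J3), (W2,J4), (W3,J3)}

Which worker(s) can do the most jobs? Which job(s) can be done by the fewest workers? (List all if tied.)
Most versatile: W2 (3 jobs); Least covered: J5 (0 workers)

Worker degrees (jobs they can do): W1:2, W2:3, W3:1
Job degrees (workers who can do it): J1:1, J2:1, J3:2, J4:2, J5:0

Maximum worker degree is 3, achieved by: W2
Minimum job degree is 0, achieved by: J5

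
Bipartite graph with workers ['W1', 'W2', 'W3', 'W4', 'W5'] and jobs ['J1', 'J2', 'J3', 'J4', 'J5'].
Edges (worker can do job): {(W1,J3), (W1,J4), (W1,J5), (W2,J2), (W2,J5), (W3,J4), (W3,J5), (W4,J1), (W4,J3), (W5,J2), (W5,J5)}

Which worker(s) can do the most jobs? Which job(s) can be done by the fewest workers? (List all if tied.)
Most versatile: W1 (3 jobs); Least covered: J1 (1 workers)

Worker degrees (jobs they can do): W1:3, W2:2, W3:2, W4:2, W5:2
Job degrees (workers who can do it): J1:1, J2:2, J3:2, J4:2, J5:4

Maximum worker degree is 3, achieved by: W1
Minimum job degree is 1, achieved by: J1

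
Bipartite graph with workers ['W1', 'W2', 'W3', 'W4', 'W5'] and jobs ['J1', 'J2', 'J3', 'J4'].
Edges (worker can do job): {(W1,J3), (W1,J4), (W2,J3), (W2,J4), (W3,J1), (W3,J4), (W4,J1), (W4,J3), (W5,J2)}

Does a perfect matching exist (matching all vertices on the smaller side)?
Yes, perfect matching exists (size 4)

Perfect matching: {(W1,J4), (W3,J1), (W4,J3), (W5,J2)}
All 4 vertices on the smaller side are matched.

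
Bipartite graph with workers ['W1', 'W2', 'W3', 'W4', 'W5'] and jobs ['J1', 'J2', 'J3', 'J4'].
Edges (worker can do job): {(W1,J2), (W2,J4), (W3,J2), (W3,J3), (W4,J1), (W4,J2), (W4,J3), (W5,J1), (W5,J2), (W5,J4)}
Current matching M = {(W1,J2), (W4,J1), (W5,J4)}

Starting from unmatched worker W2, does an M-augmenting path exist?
Yes: W2 → J4 → W5 → J1 → W4 → J3

An M-augmenting path alternates non-matching / matching edges, starting and ending at unmatched vertices.
Path: W2 → J4 → W5 → J1 → W4 → J3
(J3 is unmatched in M, so the path is augmenting.)
Flipping edges along this path would increase |M| from 3 to 4.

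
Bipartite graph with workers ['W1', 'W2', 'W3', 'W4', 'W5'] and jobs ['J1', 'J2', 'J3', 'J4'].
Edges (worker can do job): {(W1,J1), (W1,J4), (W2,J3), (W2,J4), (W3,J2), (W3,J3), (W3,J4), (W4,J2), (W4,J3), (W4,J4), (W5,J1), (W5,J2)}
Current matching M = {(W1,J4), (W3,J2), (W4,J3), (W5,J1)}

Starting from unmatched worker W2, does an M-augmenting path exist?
No augmenting path from W2

Alternating search from W2 reaches jobs: {J1, J2, J3, J4}.
Every reachable job is already matched in M, and following those matched edges back to workers exposes no further unvisited jobs.
No M-augmenting path from W2 exists.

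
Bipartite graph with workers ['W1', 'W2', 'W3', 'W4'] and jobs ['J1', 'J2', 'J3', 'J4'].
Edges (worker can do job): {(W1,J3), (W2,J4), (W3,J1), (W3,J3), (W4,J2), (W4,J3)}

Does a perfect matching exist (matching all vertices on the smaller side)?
Yes, perfect matching exists (size 4)

Perfect matching: {(W1,J3), (W2,J4), (W3,J1), (W4,J2)}
All 4 vertices on the smaller side are matched.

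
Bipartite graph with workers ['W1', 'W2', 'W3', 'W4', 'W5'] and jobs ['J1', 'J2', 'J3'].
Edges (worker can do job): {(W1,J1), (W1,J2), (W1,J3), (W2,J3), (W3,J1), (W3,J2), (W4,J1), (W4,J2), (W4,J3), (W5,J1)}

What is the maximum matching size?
Maximum matching size = 3

Maximum matching: {(W1,J2), (W3,J1), (W4,J3)}
Size: 3

This assigns 3 workers to 3 distinct jobs.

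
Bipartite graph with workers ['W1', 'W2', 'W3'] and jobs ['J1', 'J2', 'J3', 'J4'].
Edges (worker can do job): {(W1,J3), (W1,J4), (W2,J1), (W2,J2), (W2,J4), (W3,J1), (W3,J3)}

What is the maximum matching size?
Maximum matching size = 3

Maximum matching: {(W1,J3), (W2,J2), (W3,J1)}
Size: 3

This assigns 3 workers to 3 distinct jobs.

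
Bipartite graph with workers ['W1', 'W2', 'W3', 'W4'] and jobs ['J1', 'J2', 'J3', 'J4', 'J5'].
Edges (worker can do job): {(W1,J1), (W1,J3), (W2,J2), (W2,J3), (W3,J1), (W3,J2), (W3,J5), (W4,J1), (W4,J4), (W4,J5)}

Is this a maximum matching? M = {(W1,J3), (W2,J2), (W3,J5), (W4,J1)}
Yes, size 4 is maximum

Proposed matching has size 4.
Maximum matching size for this graph: 4.

This is a maximum matching.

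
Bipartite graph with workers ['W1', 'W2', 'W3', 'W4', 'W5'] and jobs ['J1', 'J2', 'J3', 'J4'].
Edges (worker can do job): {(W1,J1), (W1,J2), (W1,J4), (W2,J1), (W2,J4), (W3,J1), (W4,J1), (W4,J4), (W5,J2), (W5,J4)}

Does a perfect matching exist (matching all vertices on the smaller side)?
No, maximum matching has size 3 < 4

Maximum matching has size 3, need 4 for perfect matching.
Unmatched workers: ['W4', 'W2']
Unmatched jobs: ['J3']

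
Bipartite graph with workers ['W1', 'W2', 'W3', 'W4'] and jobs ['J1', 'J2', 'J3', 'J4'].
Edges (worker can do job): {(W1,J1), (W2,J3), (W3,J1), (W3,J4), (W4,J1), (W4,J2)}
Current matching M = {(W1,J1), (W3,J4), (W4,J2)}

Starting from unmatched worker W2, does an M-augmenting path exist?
Yes: W2 → J3

An M-augmenting path alternates non-matching / matching edges, starting and ending at unmatched vertices.
Path: W2 → J3
(J3 is unmatched in M, so the path is augmenting.)
Flipping edges along this path would increase |M| from 3 to 4.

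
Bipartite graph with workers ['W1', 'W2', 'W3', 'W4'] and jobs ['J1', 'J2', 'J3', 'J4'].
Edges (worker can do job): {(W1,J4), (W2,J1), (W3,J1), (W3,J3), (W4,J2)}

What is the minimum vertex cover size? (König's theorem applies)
Minimum vertex cover size = 4

By König's theorem: in bipartite graphs,
min vertex cover = max matching = 4

Maximum matching has size 4, so minimum vertex cover also has size 4.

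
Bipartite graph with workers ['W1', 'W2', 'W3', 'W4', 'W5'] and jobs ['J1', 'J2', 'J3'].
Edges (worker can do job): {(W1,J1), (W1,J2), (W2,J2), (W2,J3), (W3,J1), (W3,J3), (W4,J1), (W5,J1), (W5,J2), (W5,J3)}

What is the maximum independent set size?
Maximum independent set = 5

By König's theorem:
- Min vertex cover = Max matching = 3
- Max independent set = Total vertices - Min vertex cover
- Max independent set = 8 - 3 = 5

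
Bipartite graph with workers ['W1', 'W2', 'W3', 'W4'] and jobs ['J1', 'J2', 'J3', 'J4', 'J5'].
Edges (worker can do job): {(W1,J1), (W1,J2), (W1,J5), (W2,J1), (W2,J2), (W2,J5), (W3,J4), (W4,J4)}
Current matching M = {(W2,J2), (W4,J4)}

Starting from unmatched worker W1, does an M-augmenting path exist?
Yes: W1 → J5

An M-augmenting path alternates non-matching / matching edges, starting and ending at unmatched vertices.
Path: W1 → J5
(J5 is unmatched in M, so the path is augmenting.)
Flipping edges along this path would increase |M| from 2 to 3.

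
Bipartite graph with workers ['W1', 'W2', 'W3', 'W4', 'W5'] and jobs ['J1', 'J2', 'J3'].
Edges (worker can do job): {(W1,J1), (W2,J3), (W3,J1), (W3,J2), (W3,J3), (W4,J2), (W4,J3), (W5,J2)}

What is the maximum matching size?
Maximum matching size = 3

Maximum matching: {(W1,J1), (W3,J2), (W4,J3)}
Size: 3

This assigns 3 workers to 3 distinct jobs.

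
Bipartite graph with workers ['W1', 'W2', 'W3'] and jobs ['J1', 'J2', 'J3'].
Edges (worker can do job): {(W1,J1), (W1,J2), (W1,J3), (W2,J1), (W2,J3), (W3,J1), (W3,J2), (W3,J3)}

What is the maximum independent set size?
Maximum independent set = 3

By König's theorem:
- Min vertex cover = Max matching = 3
- Max independent set = Total vertices - Min vertex cover
- Max independent set = 6 - 3 = 3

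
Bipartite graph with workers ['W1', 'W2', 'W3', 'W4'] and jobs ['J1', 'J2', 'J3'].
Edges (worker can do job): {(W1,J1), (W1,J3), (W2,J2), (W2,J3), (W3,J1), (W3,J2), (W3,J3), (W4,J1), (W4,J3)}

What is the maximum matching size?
Maximum matching size = 3

Maximum matching: {(W1,J3), (W3,J2), (W4,J1)}
Size: 3

This assigns 3 workers to 3 distinct jobs.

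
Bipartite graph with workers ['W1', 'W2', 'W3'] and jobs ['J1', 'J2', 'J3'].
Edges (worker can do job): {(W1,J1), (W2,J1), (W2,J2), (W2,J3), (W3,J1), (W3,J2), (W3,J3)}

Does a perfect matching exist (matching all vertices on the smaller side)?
Yes, perfect matching exists (size 3)

Perfect matching: {(W1,J1), (W2,J2), (W3,J3)}
All 3 vertices on the smaller side are matched.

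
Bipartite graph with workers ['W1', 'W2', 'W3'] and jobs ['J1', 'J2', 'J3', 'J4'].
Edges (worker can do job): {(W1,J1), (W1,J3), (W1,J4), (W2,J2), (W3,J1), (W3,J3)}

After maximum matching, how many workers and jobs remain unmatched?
Unmatched: 0 workers, 1 jobs

Maximum matching size: 3
Workers: 3 total, 3 matched, 0 unmatched
Jobs: 4 total, 3 matched, 1 unmatched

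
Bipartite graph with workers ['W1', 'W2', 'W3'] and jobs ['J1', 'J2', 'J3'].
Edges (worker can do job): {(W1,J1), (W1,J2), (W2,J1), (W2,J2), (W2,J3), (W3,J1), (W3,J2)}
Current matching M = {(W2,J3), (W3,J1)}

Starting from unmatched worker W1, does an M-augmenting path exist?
Yes: W1 → J2

An M-augmenting path alternates non-matching / matching edges, starting and ending at unmatched vertices.
Path: W1 → J2
(J2 is unmatched in M, so the path is augmenting.)
Flipping edges along this path would increase |M| from 2 to 3.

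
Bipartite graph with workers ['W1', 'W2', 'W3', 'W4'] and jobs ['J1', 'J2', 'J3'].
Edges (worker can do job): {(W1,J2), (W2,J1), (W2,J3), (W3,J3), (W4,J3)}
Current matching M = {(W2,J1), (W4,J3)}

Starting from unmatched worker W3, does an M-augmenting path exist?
No augmenting path from W3

Alternating search from W3 reaches jobs: {J3}.
Every reachable job is already matched in M, and following those matched edges back to workers exposes no further unvisited jobs.
No M-augmenting path from W3 exists.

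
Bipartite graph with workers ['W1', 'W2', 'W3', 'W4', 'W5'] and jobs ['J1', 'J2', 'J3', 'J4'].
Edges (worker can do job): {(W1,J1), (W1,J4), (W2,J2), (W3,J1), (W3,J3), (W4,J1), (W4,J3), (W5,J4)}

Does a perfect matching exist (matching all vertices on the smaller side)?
Yes, perfect matching exists (size 4)

Perfect matching: {(W2,J2), (W3,J1), (W4,J3), (W5,J4)}
All 4 vertices on the smaller side are matched.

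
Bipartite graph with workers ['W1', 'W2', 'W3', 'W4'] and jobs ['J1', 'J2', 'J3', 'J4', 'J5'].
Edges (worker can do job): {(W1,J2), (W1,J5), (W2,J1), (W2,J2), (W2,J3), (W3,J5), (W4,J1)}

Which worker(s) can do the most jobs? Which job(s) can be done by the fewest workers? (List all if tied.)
Most versatile: W2 (3 jobs); Least covered: J4 (0 workers)

Worker degrees (jobs they can do): W1:2, W2:3, W3:1, W4:1
Job degrees (workers who can do it): J1:2, J2:2, J3:1, J4:0, J5:2

Maximum worker degree is 3, achieved by: W2
Minimum job degree is 0, achieved by: J4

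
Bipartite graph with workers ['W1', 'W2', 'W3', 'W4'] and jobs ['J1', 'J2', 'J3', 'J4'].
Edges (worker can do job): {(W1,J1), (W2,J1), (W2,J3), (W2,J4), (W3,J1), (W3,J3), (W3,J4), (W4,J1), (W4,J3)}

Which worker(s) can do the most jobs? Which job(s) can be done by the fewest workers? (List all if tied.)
Most versatile: W2, W3 (3 jobs); Least covered: J2 (0 workers)

Worker degrees (jobs they can do): W1:1, W2:3, W3:3, W4:2
Job degrees (workers who can do it): J1:4, J2:0, J3:3, J4:2

Maximum worker degree is 3, achieved by: W2, W3
Minimum job degree is 0, achieved by: J2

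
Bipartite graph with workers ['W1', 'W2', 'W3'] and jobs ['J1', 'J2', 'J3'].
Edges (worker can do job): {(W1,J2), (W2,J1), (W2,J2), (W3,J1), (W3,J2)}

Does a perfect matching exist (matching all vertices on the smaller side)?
No, maximum matching has size 2 < 3

Maximum matching has size 2, need 3 for perfect matching.
Unmatched workers: ['W1']
Unmatched jobs: ['J3']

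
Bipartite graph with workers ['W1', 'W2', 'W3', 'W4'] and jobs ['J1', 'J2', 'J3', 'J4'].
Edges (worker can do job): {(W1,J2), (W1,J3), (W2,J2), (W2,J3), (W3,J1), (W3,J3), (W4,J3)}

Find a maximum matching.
Matching: {(W1,J2), (W3,J1), (W4,J3)}

Maximum matching (size 3):
  W1 → J2
  W3 → J1
  W4 → J3

Each worker is assigned to at most one job, and each job to at most one worker.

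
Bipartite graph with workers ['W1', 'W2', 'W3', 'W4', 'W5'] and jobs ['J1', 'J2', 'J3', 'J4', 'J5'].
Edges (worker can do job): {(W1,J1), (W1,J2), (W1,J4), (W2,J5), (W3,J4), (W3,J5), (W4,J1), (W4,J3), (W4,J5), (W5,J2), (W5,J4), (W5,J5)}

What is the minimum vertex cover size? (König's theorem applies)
Minimum vertex cover size = 5

By König's theorem: in bipartite graphs,
min vertex cover = max matching = 5

Maximum matching has size 5, so minimum vertex cover also has size 5.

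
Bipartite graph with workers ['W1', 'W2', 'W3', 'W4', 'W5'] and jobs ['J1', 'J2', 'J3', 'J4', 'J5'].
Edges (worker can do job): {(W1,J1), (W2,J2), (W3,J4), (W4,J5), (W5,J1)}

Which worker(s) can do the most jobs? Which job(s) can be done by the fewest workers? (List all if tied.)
Most versatile: W1, W2, W3, W4, W5 (1 jobs); Least covered: J3 (0 workers)

Worker degrees (jobs they can do): W1:1, W2:1, W3:1, W4:1, W5:1
Job degrees (workers who can do it): J1:2, J2:1, J3:0, J4:1, J5:1

Maximum worker degree is 1, achieved by: W1, W2, W3, W4, W5
Minimum job degree is 0, achieved by: J3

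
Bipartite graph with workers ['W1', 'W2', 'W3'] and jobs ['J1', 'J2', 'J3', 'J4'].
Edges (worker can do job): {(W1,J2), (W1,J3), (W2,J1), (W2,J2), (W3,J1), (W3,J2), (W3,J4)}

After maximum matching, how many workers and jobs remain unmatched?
Unmatched: 0 workers, 1 jobs

Maximum matching size: 3
Workers: 3 total, 3 matched, 0 unmatched
Jobs: 4 total, 3 matched, 1 unmatched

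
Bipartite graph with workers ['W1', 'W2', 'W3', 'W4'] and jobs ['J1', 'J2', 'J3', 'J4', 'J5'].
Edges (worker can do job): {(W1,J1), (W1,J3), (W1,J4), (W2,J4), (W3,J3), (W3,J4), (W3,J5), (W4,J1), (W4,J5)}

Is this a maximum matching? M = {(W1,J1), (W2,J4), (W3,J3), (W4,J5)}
Yes, size 4 is maximum

Proposed matching has size 4.
Maximum matching size for this graph: 4.

This is a maximum matching.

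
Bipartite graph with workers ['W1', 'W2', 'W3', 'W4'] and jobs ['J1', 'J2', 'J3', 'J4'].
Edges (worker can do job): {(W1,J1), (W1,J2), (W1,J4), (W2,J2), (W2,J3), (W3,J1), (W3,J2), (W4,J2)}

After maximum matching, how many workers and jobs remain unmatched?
Unmatched: 0 workers, 0 jobs

Maximum matching size: 4
Workers: 4 total, 4 matched, 0 unmatched
Jobs: 4 total, 4 matched, 0 unmatched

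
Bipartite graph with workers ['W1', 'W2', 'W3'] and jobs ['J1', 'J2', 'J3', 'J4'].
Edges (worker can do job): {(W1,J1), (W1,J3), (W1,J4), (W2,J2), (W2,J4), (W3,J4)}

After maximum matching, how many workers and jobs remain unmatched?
Unmatched: 0 workers, 1 jobs

Maximum matching size: 3
Workers: 3 total, 3 matched, 0 unmatched
Jobs: 4 total, 3 matched, 1 unmatched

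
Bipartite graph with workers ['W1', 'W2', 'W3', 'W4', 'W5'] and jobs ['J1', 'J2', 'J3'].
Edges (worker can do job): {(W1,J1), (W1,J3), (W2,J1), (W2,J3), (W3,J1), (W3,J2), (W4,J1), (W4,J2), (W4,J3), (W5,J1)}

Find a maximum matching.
Matching: {(W3,J2), (W4,J3), (W5,J1)}

Maximum matching (size 3):
  W3 → J2
  W4 → J3
  W5 → J1

Each worker is assigned to at most one job, and each job to at most one worker.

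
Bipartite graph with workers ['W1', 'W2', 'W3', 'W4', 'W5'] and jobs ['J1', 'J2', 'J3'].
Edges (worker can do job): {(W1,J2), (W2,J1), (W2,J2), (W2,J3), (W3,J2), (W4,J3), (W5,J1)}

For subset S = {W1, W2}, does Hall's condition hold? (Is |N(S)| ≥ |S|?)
Yes: |N(S)| = 3, |S| = 2

Subset S = {W1, W2}
Neighbors N(S) = {J1, J2, J3}

|N(S)| = 3, |S| = 2
Hall's condition: |N(S)| ≥ |S| is satisfied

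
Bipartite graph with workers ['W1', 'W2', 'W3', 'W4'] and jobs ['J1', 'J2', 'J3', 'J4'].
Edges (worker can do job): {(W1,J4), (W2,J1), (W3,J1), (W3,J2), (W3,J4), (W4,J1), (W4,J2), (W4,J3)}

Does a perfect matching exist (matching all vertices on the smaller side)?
Yes, perfect matching exists (size 4)

Perfect matching: {(W1,J4), (W2,J1), (W3,J2), (W4,J3)}
All 4 vertices on the smaller side are matched.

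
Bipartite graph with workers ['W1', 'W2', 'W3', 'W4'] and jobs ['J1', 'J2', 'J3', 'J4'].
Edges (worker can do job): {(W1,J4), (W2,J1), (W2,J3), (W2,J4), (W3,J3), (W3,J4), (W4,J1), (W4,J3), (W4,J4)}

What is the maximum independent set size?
Maximum independent set = 5

By König's theorem:
- Min vertex cover = Max matching = 3
- Max independent set = Total vertices - Min vertex cover
- Max independent set = 8 - 3 = 5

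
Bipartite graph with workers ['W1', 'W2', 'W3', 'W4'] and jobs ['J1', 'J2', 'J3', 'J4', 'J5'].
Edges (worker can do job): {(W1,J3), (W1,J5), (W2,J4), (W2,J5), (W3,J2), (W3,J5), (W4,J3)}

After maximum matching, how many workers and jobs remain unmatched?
Unmatched: 0 workers, 1 jobs

Maximum matching size: 4
Workers: 4 total, 4 matched, 0 unmatched
Jobs: 5 total, 4 matched, 1 unmatched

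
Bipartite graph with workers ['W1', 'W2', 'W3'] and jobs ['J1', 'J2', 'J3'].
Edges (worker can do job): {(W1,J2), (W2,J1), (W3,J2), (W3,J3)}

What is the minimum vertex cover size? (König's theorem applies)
Minimum vertex cover size = 3

By König's theorem: in bipartite graphs,
min vertex cover = max matching = 3

Maximum matching has size 3, so minimum vertex cover also has size 3.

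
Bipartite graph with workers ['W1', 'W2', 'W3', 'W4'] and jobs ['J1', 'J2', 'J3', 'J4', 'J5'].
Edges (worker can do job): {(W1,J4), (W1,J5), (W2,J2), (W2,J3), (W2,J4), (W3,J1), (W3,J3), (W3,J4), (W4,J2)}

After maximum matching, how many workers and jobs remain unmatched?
Unmatched: 0 workers, 1 jobs

Maximum matching size: 4
Workers: 4 total, 4 matched, 0 unmatched
Jobs: 5 total, 4 matched, 1 unmatched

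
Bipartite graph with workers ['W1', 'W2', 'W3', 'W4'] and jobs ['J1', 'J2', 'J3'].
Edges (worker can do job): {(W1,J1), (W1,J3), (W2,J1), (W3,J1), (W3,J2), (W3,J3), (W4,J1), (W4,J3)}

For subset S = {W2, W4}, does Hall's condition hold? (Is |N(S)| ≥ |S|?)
Yes: |N(S)| = 2, |S| = 2

Subset S = {W2, W4}
Neighbors N(S) = {J1, J3}

|N(S)| = 2, |S| = 2
Hall's condition: |N(S)| ≥ |S| is satisfied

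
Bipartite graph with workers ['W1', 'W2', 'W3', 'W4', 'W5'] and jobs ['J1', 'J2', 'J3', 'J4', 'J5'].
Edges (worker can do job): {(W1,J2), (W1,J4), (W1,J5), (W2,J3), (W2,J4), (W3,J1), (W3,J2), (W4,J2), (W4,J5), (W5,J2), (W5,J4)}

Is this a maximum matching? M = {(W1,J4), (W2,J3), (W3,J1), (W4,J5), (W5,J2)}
Yes, size 5 is maximum

Proposed matching has size 5.
Maximum matching size for this graph: 5.

This is a maximum matching.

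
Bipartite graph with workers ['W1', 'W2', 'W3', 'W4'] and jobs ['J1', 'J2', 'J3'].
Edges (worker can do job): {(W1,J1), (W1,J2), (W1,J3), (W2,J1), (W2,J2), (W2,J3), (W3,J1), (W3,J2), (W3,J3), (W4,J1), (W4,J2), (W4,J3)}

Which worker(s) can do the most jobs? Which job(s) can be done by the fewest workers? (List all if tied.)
Most versatile: W1, W2, W3, W4 (3 jobs); Least covered: J1, J2, J3 (4 workers)

Worker degrees (jobs they can do): W1:3, W2:3, W3:3, W4:3
Job degrees (workers who can do it): J1:4, J2:4, J3:4

Maximum worker degree is 3, achieved by: W1, W2, W3, W4
Minimum job degree is 4, achieved by: J1, J2, J3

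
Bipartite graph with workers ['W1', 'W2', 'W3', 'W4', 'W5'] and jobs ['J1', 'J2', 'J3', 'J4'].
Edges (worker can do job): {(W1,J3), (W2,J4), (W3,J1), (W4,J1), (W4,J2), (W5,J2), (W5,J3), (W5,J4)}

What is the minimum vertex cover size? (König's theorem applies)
Minimum vertex cover size = 4

By König's theorem: in bipartite graphs,
min vertex cover = max matching = 4

Maximum matching has size 4, so minimum vertex cover also has size 4.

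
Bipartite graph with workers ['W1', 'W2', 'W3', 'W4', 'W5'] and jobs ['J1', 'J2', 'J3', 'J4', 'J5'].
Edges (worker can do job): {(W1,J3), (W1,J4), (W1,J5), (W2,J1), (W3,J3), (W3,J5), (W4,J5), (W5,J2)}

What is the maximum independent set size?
Maximum independent set = 5

By König's theorem:
- Min vertex cover = Max matching = 5
- Max independent set = Total vertices - Min vertex cover
- Max independent set = 10 - 5 = 5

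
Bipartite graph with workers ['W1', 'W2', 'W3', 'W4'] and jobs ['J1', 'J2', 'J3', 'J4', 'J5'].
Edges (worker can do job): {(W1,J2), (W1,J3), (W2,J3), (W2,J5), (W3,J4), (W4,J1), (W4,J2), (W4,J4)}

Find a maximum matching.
Matching: {(W1,J3), (W2,J5), (W3,J4), (W4,J1)}

Maximum matching (size 4):
  W1 → J3
  W2 → J5
  W3 → J4
  W4 → J1

Each worker is assigned to at most one job, and each job to at most one worker.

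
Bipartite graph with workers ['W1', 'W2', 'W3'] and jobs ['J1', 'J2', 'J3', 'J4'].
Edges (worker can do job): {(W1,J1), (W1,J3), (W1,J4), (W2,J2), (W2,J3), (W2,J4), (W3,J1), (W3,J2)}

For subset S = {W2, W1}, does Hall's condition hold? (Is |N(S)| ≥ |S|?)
Yes: |N(S)| = 4, |S| = 2

Subset S = {W2, W1}
Neighbors N(S) = {J1, J2, J3, J4}

|N(S)| = 4, |S| = 2
Hall's condition: |N(S)| ≥ |S| is satisfied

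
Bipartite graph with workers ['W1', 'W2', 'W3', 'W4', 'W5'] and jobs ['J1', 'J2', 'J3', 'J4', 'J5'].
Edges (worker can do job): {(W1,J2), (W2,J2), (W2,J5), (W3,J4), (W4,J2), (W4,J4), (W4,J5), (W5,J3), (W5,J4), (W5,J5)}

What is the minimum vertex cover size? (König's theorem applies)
Minimum vertex cover size = 4

By König's theorem: in bipartite graphs,
min vertex cover = max matching = 4

Maximum matching has size 4, so minimum vertex cover also has size 4.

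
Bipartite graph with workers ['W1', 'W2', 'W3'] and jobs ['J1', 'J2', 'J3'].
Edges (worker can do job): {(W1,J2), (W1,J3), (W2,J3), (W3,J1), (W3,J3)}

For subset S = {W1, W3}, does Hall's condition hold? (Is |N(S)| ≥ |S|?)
Yes: |N(S)| = 3, |S| = 2

Subset S = {W1, W3}
Neighbors N(S) = {J1, J2, J3}

|N(S)| = 3, |S| = 2
Hall's condition: |N(S)| ≥ |S| is satisfied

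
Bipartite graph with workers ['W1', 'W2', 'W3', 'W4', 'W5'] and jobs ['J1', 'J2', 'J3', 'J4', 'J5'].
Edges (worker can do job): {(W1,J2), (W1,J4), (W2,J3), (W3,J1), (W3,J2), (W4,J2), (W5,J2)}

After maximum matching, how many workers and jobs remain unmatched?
Unmatched: 1 workers, 1 jobs

Maximum matching size: 4
Workers: 5 total, 4 matched, 1 unmatched
Jobs: 5 total, 4 matched, 1 unmatched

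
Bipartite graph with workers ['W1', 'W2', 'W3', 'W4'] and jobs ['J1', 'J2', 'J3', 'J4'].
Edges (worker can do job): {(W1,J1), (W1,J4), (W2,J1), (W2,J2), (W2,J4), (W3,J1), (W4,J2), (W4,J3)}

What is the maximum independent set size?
Maximum independent set = 4

By König's theorem:
- Min vertex cover = Max matching = 4
- Max independent set = Total vertices - Min vertex cover
- Max independent set = 8 - 4 = 4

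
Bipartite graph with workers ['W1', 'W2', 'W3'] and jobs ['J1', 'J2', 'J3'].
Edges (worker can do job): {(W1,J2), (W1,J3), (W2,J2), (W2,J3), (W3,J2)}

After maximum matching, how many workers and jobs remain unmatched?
Unmatched: 1 workers, 1 jobs

Maximum matching size: 2
Workers: 3 total, 2 matched, 1 unmatched
Jobs: 3 total, 2 matched, 1 unmatched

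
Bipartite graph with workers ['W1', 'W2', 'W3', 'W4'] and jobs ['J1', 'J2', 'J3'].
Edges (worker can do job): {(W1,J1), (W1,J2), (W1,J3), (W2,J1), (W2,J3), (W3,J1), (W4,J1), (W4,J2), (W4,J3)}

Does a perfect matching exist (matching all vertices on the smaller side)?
Yes, perfect matching exists (size 3)

Perfect matching: {(W1,J3), (W3,J1), (W4,J2)}
All 3 vertices on the smaller side are matched.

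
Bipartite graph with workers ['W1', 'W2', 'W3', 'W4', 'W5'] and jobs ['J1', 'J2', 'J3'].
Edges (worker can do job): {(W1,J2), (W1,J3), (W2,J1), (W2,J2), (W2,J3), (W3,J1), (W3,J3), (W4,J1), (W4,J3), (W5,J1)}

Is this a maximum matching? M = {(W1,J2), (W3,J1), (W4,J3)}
Yes, size 3 is maximum

Proposed matching has size 3.
Maximum matching size for this graph: 3.

This is a maximum matching.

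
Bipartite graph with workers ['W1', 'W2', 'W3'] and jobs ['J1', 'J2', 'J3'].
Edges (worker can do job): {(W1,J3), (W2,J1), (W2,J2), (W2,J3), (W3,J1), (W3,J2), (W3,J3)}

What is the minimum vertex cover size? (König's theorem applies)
Minimum vertex cover size = 3

By König's theorem: in bipartite graphs,
min vertex cover = max matching = 3

Maximum matching has size 3, so minimum vertex cover also has size 3.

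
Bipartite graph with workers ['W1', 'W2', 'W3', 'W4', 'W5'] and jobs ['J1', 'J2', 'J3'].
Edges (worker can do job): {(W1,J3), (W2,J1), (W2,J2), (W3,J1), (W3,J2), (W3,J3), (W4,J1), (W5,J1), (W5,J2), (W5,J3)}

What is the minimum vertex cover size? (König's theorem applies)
Minimum vertex cover size = 3

By König's theorem: in bipartite graphs,
min vertex cover = max matching = 3

Maximum matching has size 3, so minimum vertex cover also has size 3.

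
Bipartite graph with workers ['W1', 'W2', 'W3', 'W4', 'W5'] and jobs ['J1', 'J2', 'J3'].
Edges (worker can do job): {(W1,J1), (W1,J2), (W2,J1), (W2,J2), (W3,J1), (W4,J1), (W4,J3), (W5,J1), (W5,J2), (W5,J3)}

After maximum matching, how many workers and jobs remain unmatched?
Unmatched: 2 workers, 0 jobs

Maximum matching size: 3
Workers: 5 total, 3 matched, 2 unmatched
Jobs: 3 total, 3 matched, 0 unmatched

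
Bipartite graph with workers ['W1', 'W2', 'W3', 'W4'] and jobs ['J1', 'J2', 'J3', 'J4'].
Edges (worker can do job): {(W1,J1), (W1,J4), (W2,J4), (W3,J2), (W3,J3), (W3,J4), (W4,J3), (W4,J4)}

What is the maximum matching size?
Maximum matching size = 4

Maximum matching: {(W1,J1), (W2,J4), (W3,J2), (W4,J3)}
Size: 4

This assigns 4 workers to 4 distinct jobs.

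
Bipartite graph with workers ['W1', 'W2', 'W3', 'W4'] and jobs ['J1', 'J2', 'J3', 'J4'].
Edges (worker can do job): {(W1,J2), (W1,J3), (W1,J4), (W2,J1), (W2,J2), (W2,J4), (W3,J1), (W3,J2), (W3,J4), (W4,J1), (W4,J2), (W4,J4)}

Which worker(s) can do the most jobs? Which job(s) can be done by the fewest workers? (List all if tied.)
Most versatile: W1, W2, W3, W4 (3 jobs); Least covered: J3 (1 workers)

Worker degrees (jobs they can do): W1:3, W2:3, W3:3, W4:3
Job degrees (workers who can do it): J1:3, J2:4, J3:1, J4:4

Maximum worker degree is 3, achieved by: W1, W2, W3, W4
Minimum job degree is 1, achieved by: J3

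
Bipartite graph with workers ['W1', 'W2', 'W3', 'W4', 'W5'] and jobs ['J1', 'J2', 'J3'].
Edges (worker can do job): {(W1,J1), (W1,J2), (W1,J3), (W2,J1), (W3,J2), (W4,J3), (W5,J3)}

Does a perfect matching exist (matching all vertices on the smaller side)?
Yes, perfect matching exists (size 3)

Perfect matching: {(W1,J1), (W3,J2), (W5,J3)}
All 3 vertices on the smaller side are matched.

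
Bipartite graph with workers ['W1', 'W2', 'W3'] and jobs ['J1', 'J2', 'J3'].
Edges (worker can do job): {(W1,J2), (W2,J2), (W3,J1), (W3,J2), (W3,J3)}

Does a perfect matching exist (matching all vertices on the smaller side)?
No, maximum matching has size 2 < 3

Maximum matching has size 2, need 3 for perfect matching.
Unmatched workers: ['W2']
Unmatched jobs: ['J3']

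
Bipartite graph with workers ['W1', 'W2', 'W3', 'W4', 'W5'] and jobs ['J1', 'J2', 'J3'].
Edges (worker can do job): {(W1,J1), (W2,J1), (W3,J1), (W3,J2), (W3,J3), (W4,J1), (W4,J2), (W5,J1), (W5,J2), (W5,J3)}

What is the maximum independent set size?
Maximum independent set = 5

By König's theorem:
- Min vertex cover = Max matching = 3
- Max independent set = Total vertices - Min vertex cover
- Max independent set = 8 - 3 = 5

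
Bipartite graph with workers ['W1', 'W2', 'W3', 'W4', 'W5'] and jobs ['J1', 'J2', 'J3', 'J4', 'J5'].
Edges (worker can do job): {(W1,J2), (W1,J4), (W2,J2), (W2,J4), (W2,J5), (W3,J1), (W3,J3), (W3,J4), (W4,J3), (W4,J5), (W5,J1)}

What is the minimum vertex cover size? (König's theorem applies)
Minimum vertex cover size = 5

By König's theorem: in bipartite graphs,
min vertex cover = max matching = 5

Maximum matching has size 5, so minimum vertex cover also has size 5.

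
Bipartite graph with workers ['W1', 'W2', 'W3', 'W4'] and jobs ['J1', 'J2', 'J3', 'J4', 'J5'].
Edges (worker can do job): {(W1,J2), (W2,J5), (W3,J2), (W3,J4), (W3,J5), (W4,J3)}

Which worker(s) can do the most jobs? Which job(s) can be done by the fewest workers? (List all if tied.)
Most versatile: W3 (3 jobs); Least covered: J1 (0 workers)

Worker degrees (jobs they can do): W1:1, W2:1, W3:3, W4:1
Job degrees (workers who can do it): J1:0, J2:2, J3:1, J4:1, J5:2

Maximum worker degree is 3, achieved by: W3
Minimum job degree is 0, achieved by: J1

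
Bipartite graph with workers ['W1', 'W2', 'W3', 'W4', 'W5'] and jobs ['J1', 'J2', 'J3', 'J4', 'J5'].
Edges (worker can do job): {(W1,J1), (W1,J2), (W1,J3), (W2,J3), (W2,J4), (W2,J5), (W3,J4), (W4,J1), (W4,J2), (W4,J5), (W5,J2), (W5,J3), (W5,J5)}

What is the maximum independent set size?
Maximum independent set = 5

By König's theorem:
- Min vertex cover = Max matching = 5
- Max independent set = Total vertices - Min vertex cover
- Max independent set = 10 - 5 = 5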